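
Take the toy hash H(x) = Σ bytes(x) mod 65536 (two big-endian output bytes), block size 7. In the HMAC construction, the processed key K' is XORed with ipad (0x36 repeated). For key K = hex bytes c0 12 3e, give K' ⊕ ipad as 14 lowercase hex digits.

Key hex bytes c0 12 3e is 3 bytes ≤ B = 7; zero-pad to 7 bytes: K' = c0 12 3e 00 00 00 00.
XOR each byte with 0x36: c0⊕36=f6, 12⊕36=24, 3e⊕36=08, 00⊕36=36, 00⊕36=36, 00⊕36=36, 00⊕36=36.

f6240836363636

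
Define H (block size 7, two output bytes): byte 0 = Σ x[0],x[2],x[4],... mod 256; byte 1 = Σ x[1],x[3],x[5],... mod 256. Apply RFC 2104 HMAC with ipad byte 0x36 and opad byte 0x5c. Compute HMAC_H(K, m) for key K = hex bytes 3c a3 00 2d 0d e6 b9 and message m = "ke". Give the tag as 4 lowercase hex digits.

Key hex bytes 3c a3 00 2d 0d e6 b9 is exactly B = 7 bytes: K' = 3c a3 00 2d 0d e6 b9.
K' ⊕ ipad = 0a 95 36 1b 3b d0 8f.  K' ⊕ opad = 60 ff 5c 71 51 ba e5.
Inner input = (K'⊕ipad) ∥ m = 0a 95 36 1b 3b d0 8f ∥ 6b 65.
Inner hash: even-index sum = 367 mod 256 = 111; odd-index sum = 491 mod 256 = 235 → 6f eb.
Outer input = (K'⊕opad) ∥ inner = 60 ff 5c 71 51 ba e5 ∥ 6f eb.
Outer hash (tag): even-index sum = 733 mod 256 = 221; odd-index sum = 665 mod 256 = 153 → dd 99.

dd99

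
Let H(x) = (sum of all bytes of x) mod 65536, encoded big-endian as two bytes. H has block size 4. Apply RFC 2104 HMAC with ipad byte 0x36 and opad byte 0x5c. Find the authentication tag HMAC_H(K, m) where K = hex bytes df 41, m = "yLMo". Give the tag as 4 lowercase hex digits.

Key hex bytes df 41 is 2 bytes ≤ B = 4; zero-pad to 4 bytes: K' = df 41 00 00.
K' ⊕ ipad = e9 77 36 36.  K' ⊕ opad = 83 1d 5c 5c.
Inner input = (K'⊕ipad) ∥ m = e9 77 36 36 ∥ 79 4c 4d 6f.
Inner hash: sum = 233+119+54+54+121+76+77+111 = 845 → 03 4d.
Outer input = (K'⊕opad) ∥ inner = 83 1d 5c 5c ∥ 03 4d.
Outer hash (tag): sum = 131+29+92+92+3+77 = 424 → 01 a8.

01a8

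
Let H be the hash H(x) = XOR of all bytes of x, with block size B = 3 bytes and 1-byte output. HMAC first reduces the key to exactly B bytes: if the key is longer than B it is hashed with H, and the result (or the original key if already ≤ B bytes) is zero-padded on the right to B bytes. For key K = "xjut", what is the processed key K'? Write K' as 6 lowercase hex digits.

130000

|K| = 4 > B = 3, so first hash the key.
H(K): XOR 78⊕6a⊕75⊕74 = 13.
Zero-pad H(K) = 13 to 3 bytes: K' = 13 00 00.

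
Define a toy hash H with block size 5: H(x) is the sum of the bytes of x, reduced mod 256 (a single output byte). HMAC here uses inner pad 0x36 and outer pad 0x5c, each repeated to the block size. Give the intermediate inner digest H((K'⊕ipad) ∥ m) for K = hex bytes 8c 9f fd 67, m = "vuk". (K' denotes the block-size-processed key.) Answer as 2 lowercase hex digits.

0b

Key hex bytes 8c 9f fd 67 is 4 bytes ≤ B = 5; zero-pad to 5 bytes: K' = 8c 9f fd 67 00.
K' ⊕ ipad = ba a9 cb 51 36.
Inner input = ba a9 cb 51 36 ∥ 76 75 6b.
Inner hash: sum = 186+169+203+81+54+118+117+107 = 1035; mod 256 = 11 → 0b.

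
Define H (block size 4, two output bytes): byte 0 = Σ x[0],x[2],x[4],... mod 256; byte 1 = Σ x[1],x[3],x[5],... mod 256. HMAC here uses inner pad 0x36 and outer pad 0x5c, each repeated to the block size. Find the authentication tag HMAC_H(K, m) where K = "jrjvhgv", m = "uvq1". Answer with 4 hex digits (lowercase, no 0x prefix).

eac5

Key "jrjvhgv" = 6a 72 6a 76 68 67 76 is 7 bytes > B = 4, so hash it first: H(key) = b2 4f, then zero-pad to 4 bytes: K' = b2 4f 00 00.
K' ⊕ ipad = 84 79 36 36.  K' ⊕ opad = ee 13 5c 5c.
Inner input = (K'⊕ipad) ∥ m = 84 79 36 36 ∥ 75 76 71 31.
Inner hash: even-index sum = 416 mod 256 = 160; odd-index sum = 342 mod 256 = 86 → a0 56.
Outer input = (K'⊕opad) ∥ inner = ee 13 5c 5c ∥ a0 56.
Outer hash (tag): even-index sum = 490 mod 256 = 234; odd-index sum = 197 mod 256 = 197 → ea c5.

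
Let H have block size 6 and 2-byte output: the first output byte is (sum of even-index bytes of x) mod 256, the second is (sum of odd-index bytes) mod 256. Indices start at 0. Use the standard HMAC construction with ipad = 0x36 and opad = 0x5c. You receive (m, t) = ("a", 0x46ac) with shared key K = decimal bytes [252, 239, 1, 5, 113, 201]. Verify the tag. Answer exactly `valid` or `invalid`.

Key decimal bytes [252, 239, 1, 5, 113, 201] = fc ef 01 05 71 c9 is exactly B = 6 bytes: K' = fc ef 01 05 71 c9.
K' ⊕ ipad = ca d9 37 33 47 ff; K' ⊕ opad = a0 b3 5d 59 2d 95.
Inner hash: even-index sum = 425 mod 256 = 169; odd-index sum = 523 mod 256 = 11 → a9 0b.
Outer hash (recomputed tag): even-index sum = 467 mod 256 = 211; odd-index sum = 428 mod 256 = 172 → d3 ac.
Recomputed tag = d3ac; claimed = 46ac → mismatch.

invalid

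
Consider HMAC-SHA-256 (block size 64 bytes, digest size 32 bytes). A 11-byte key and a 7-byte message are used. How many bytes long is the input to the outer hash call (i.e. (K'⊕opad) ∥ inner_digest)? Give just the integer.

96

Key is 11 ≤ 64 bytes, zero-padded: |K'| = 64.
Outer input = (K'⊕opad) ∥ H(inner) → 64 + 32 = 96 bytes.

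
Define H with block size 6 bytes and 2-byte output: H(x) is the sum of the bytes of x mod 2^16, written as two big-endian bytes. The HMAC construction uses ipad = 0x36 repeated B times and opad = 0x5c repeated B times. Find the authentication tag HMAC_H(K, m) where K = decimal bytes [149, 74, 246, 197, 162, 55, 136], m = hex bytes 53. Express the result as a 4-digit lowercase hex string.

02a5

Key decimal bytes [149, 74, 246, 197, 162, 55, 136] = 95 4a f6 c5 a2 37 88 is 7 bytes > B = 6, so hash it first: H(key) = 03 fb, then zero-pad to 6 bytes: K' = 03 fb 00 00 00 00.
K' ⊕ ipad = 35 cd 36 36 36 36.  K' ⊕ opad = 5f a7 5c 5c 5c 5c.
Inner input = (K'⊕ipad) ∥ m = 35 cd 36 36 36 36 ∥ 53.
Inner hash: sum = 53+205+54+54+54+54+83 = 557 → 02 2d.
Outer input = (K'⊕opad) ∥ inner = 5f a7 5c 5c 5c 5c ∥ 02 2d.
Outer hash (tag): sum = 95+167+92+92+92+92+2+45 = 677 → 02 a5.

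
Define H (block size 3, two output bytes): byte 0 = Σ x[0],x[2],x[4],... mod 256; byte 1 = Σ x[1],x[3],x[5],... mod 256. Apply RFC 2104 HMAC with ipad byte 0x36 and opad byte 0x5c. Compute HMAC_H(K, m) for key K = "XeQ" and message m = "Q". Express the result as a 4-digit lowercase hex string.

Key "XeQ" = 58 65 51 is exactly B = 3 bytes: K' = 58 65 51.
K' ⊕ ipad = 6e 53 67.  K' ⊕ opad = 04 39 0d.
Inner input = (K'⊕ipad) ∥ m = 6e 53 67 ∥ 51.
Inner hash: even-index sum = 213 mod 256 = 213; odd-index sum = 164 mod 256 = 164 → d5 a4.
Outer input = (K'⊕opad) ∥ inner = 04 39 0d ∥ d5 a4.
Outer hash (tag): even-index sum = 181 mod 256 = 181; odd-index sum = 270 mod 256 = 14 → b5 0e.

b50e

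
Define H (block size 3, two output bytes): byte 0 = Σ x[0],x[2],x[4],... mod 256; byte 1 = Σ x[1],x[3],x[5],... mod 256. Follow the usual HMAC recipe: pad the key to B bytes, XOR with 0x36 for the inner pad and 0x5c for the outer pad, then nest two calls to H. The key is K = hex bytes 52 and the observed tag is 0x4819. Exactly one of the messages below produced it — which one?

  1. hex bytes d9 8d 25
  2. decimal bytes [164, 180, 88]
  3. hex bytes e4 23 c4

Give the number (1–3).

3

Key hex bytes 52 is 1 byte ≤ B = 3; zero-pad to 3 bytes: K' = 52 00 00.
K' ⊕ ipad = 64 36 36; K' ⊕ opad = 0e 5c 5c.
m1: inner = H(64 36 36 d9 8d 25) = 27 34; tag = H(0e 5c 5c 27 34) = 9e83
m2: inner = H(64 36 36 a4 b4 58) = 4e 32; tag = H(0e 5c 5c 4e 32) = 9caa
m3: inner = H(64 36 36 e4 23 c4) = bd de; tag = H(0e 5c 5c bd de) = 4819 ← matches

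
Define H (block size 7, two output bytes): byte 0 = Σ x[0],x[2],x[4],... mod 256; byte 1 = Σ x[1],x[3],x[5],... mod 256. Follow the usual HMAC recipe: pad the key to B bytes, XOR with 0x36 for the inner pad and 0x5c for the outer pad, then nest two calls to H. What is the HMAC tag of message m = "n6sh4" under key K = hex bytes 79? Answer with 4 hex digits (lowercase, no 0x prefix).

f0a3

Key hex bytes 79 is 1 byte ≤ B = 7; zero-pad to 7 bytes: K' = 79 00 00 00 00 00 00.
K' ⊕ ipad = 4f 36 36 36 36 36 36.  K' ⊕ opad = 25 5c 5c 5c 5c 5c 5c.
Inner input = (K'⊕ipad) ∥ m = 4f 36 36 36 36 36 36 ∥ 6e 36 73 68 34.
Inner hash: even-index sum = 399 mod 256 = 143; odd-index sum = 439 mod 256 = 183 → 8f b7.
Outer input = (K'⊕opad) ∥ inner = 25 5c 5c 5c 5c 5c 5c ∥ 8f b7.
Outer hash (tag): even-index sum = 496 mod 256 = 240; odd-index sum = 419 mod 256 = 163 → f0 a3.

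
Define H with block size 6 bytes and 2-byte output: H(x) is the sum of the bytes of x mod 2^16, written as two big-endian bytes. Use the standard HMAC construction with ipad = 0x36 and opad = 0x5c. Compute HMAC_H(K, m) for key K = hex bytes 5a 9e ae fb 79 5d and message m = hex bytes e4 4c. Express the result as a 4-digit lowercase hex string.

02ee

Key hex bytes 5a 9e ae fb 79 5d is exactly B = 6 bytes: K' = 5a 9e ae fb 79 5d.
K' ⊕ ipad = 6c a8 98 cd 4f 6b.  K' ⊕ opad = 06 c2 f2 a7 25 01.
Inner input = (K'⊕ipad) ∥ m = 6c a8 98 cd 4f 6b ∥ e4 4c.
Inner hash: sum = 108+168+152+205+79+107+228+76 = 1123 → 04 63.
Outer input = (K'⊕opad) ∥ inner = 06 c2 f2 a7 25 01 ∥ 04 63.
Outer hash (tag): sum = 6+194+242+167+37+1+4+99 = 750 → 02 ee.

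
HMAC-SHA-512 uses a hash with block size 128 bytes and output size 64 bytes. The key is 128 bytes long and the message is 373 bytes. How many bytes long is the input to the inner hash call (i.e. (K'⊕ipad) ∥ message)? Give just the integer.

Key is 128 ≤ 128 bytes, zero-padded: |K'| = 128.
Inner input = (K'⊕ipad) ∥ m → 128 + 373 = 501 bytes.

501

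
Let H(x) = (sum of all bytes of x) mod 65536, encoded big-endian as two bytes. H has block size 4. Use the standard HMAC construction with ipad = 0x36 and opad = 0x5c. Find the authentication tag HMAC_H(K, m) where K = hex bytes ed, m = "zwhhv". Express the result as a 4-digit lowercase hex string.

027c

Key hex bytes ed is 1 byte ≤ B = 4; zero-pad to 4 bytes: K' = ed 00 00 00.
K' ⊕ ipad = db 36 36 36.  K' ⊕ opad = b1 5c 5c 5c.
Inner input = (K'⊕ipad) ∥ m = db 36 36 36 ∥ 7a 77 68 68 76.
Inner hash: sum = 219+54+54+54+122+119+104+104+118 = 948 → 03 b4.
Outer input = (K'⊕opad) ∥ inner = b1 5c 5c 5c ∥ 03 b4.
Outer hash (tag): sum = 177+92+92+92+3+180 = 636 → 02 7c.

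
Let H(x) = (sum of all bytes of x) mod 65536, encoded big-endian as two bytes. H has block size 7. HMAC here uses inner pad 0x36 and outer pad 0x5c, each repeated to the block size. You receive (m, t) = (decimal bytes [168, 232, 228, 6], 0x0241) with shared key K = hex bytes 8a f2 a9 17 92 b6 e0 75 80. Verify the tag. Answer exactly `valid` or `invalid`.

Key hex bytes 8a f2 a9 17 92 b6 e0 75 80 is 9 bytes > B = 7, so hash it first: H(key) = 05 59, then zero-pad to 7 bytes: K' = 05 59 00 00 00 00 00.
K' ⊕ ipad = 33 6f 36 36 36 36 36; K' ⊕ opad = 59 05 5c 5c 5c 5c 5c.
Inner hash: sum = 51+111+54+54+54+54+54+168+232+228+6 = 1066 → 04 2a.
Outer hash (recomputed tag): sum = 89+5+92+92+92+92+92+4+42 = 600 → 02 58.
Recomputed tag = 0258; claimed = 0241 → mismatch.

invalid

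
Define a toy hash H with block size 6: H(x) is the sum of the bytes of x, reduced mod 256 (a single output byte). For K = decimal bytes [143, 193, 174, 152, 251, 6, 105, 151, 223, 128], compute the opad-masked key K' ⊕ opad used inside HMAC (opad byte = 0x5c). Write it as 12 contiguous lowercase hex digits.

Key decimal bytes [143, 193, 174, 152, 251, 6, 105, 151, 223, 128] = 8f c1 ae 98 fb 06 69 97 df 80 is 10 bytes > B = 6, so hash it first: H(key) = f6, then zero-pad to 6 bytes: K' = f6 00 00 00 00 00.
XOR each byte with 0x5c: f6⊕5c=aa, 00⊕5c=5c, 00⊕5c=5c, 00⊕5c=5c, 00⊕5c=5c, 00⊕5c=5c.

aa5c5c5c5c5c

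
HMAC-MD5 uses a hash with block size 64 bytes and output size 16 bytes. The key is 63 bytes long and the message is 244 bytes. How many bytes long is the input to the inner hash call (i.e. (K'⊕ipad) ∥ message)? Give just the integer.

Key is 63 ≤ 64 bytes, zero-padded: |K'| = 64.
Inner input = (K'⊕ipad) ∥ m → 64 + 244 = 308 bytes.

308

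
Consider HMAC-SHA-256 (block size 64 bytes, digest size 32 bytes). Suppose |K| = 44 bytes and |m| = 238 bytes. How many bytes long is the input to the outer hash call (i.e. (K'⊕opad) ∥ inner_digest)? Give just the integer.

96

Key is 44 ≤ 64 bytes, zero-padded: |K'| = 64.
Outer input = (K'⊕opad) ∥ H(inner) → 64 + 32 = 96 bytes.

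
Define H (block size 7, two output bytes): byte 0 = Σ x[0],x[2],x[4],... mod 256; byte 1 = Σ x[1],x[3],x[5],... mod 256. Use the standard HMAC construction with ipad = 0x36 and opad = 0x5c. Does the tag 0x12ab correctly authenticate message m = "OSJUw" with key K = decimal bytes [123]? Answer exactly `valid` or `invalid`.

invalid

Key decimal bytes [123] = 7b is 1 byte ≤ B = 7; zero-pad to 7 bytes: K' = 7b 00 00 00 00 00 00.
K' ⊕ ipad = 4d 36 36 36 36 36 36; K' ⊕ opad = 27 5c 5c 5c 5c 5c 5c.
Inner hash: even-index sum = 407 mod 256 = 151; odd-index sum = 434 mod 256 = 178 → 97 b2.
Outer hash (recomputed tag): even-index sum = 493 mod 256 = 237; odd-index sum = 427 mod 256 = 171 → ed ab.
Recomputed tag = edab; claimed = 12ab → mismatch.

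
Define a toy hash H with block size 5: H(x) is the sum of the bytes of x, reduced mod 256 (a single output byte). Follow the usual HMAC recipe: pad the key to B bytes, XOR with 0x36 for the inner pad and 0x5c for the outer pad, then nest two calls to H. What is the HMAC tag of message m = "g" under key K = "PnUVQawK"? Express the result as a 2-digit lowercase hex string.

Key "PnUVQawK" = 50 6e 55 56 51 61 77 4b is 8 bytes > B = 5, so hash it first: H(key) = dd, then zero-pad to 5 bytes: K' = dd 00 00 00 00.
K' ⊕ ipad = eb 36 36 36 36.  K' ⊕ opad = 81 5c 5c 5c 5c.
Inner input = (K'⊕ipad) ∥ m = eb 36 36 36 36 ∥ 67.
Inner hash: sum = 235+54+54+54+54+103 = 554; mod 256 = 42 → 2a.
Outer input = (K'⊕opad) ∥ inner = 81 5c 5c 5c 5c ∥ 2a.
Outer hash (tag): sum = 129+92+92+92+92+42 = 539; mod 256 = 27 → 1b.

1b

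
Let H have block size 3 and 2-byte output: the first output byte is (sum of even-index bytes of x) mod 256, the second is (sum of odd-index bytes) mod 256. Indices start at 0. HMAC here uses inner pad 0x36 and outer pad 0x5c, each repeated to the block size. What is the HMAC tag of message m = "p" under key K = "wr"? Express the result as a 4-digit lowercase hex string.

Key "wr" = 77 72 is 2 bytes ≤ B = 3; zero-pad to 3 bytes: K' = 77 72 00.
K' ⊕ ipad = 41 44 36.  K' ⊕ opad = 2b 2e 5c.
Inner input = (K'⊕ipad) ∥ m = 41 44 36 ∥ 70.
Inner hash: even-index sum = 119 mod 256 = 119; odd-index sum = 180 mod 256 = 180 → 77 b4.
Outer input = (K'⊕opad) ∥ inner = 2b 2e 5c ∥ 77 b4.
Outer hash (tag): even-index sum = 315 mod 256 = 59; odd-index sum = 165 mod 256 = 165 → 3b a5.

3ba5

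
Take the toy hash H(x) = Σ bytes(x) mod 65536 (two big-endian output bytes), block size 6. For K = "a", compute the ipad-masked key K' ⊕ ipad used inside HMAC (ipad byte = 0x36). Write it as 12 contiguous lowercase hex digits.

Key "a" = 61 is 1 byte ≤ B = 6; zero-pad to 6 bytes: K' = 61 00 00 00 00 00.
XOR each byte with 0x36: 61⊕36=57, 00⊕36=36, 00⊕36=36, 00⊕36=36, 00⊕36=36, 00⊕36=36.

573636363636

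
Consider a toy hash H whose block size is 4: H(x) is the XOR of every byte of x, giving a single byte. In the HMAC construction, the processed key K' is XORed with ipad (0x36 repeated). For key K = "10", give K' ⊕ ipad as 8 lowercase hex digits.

Key "10" = 31 30 is 2 bytes ≤ B = 4; zero-pad to 4 bytes: K' = 31 30 00 00.
XOR each byte with 0x36: 31⊕36=07, 30⊕36=06, 00⊕36=36, 00⊕36=36.

07063636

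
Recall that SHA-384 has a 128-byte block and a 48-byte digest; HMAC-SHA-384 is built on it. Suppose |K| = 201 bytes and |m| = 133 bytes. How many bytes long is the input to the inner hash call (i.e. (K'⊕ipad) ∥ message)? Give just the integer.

Key is 201 > 128 bytes, so it is hashed to 48 bytes then zero-padded to 128: |K'| = 128.
Inner input = (K'⊕ipad) ∥ m → 128 + 133 = 261 bytes.

261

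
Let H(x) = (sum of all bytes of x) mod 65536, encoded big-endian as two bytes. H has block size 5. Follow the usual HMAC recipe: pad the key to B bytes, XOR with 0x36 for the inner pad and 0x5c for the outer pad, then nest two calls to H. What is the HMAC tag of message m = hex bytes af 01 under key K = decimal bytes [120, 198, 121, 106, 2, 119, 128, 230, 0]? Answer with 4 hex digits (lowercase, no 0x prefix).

Key decimal bytes [120, 198, 121, 106, 2, 119, 128, 230, 0] = 78 c6 79 6a 02 77 80 e6 00 is 9 bytes > B = 5, so hash it first: H(key) = 04 00, then zero-pad to 5 bytes: K' = 04 00 00 00 00.
K' ⊕ ipad = 32 36 36 36 36.  K' ⊕ opad = 58 5c 5c 5c 5c.
Inner input = (K'⊕ipad) ∥ m = 32 36 36 36 36 ∥ af 01.
Inner hash: sum = 50+54+54+54+54+175+1 = 442 → 01 ba.
Outer input = (K'⊕opad) ∥ inner = 58 5c 5c 5c 5c ∥ 01 ba.
Outer hash (tag): sum = 88+92+92+92+92+1+186 = 643 → 02 83.

0283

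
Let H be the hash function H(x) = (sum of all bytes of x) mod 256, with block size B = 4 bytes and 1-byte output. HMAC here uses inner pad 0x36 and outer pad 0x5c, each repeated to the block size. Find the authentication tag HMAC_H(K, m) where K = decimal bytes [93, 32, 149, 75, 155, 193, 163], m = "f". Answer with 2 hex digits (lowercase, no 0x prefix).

Key decimal bytes [93, 32, 149, 75, 155, 193, 163] = 5d 20 95 4b 9b c1 a3 is 7 bytes > B = 4, so hash it first: H(key) = 5c, then zero-pad to 4 bytes: K' = 5c 00 00 00.
K' ⊕ ipad = 6a 36 36 36.  K' ⊕ opad = 00 5c 5c 5c.
Inner input = (K'⊕ipad) ∥ m = 6a 36 36 36 ∥ 66.
Inner hash: sum = 106+54+54+54+102 = 370; mod 256 = 114 → 72.
Outer input = (K'⊕opad) ∥ inner = 00 5c 5c 5c ∥ 72.
Outer hash (tag): sum = 0+92+92+92+114 = 390; mod 256 = 134 → 86.

86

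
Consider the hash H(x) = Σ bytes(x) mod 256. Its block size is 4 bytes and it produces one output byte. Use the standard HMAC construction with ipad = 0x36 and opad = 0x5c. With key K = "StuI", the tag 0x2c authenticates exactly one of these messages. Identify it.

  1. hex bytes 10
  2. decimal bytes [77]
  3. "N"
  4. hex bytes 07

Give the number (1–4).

3

Key "StuI" = 53 74 75 49 is exactly B = 4 bytes: K' = 53 74 75 49.
K' ⊕ ipad = 65 42 43 7f; K' ⊕ opad = 0f 28 29 15.
m1: inner = H(65 42 43 7f 10) = 79; tag = H(0f 28 29 15 79) = ee
m2: inner = H(65 42 43 7f 4d) = b6; tag = H(0f 28 29 15 b6) = 2b
m3: inner = H(65 42 43 7f 4e) = b7; tag = H(0f 28 29 15 b7) = 2c ← matches
m4: inner = H(65 42 43 7f 07) = 70; tag = H(0f 28 29 15 70) = e5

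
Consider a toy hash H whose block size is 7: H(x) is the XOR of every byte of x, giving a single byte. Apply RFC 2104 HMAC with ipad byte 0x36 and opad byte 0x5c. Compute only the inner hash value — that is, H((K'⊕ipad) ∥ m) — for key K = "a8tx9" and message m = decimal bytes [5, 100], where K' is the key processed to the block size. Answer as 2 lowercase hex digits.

Key "a8tx9" = 61 38 74 78 39 is 5 bytes ≤ B = 7; zero-pad to 7 bytes: K' = 61 38 74 78 39 00 00.
K' ⊕ ipad = 57 0e 42 4e 0f 36 36.
Inner input = 57 0e 42 4e 0f 36 36 ∥ 05 64.
Inner hash: XOR 57⊕0e⊕42⊕4e⊕0f⊕36⊕36⊕05⊕64 = 3b.

3b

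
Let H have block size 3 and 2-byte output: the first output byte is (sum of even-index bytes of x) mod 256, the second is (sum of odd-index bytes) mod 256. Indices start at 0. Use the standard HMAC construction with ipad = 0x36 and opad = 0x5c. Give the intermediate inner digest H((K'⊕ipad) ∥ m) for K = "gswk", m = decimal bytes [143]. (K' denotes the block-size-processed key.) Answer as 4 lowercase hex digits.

Key "gswk" = 67 73 77 6b is 4 bytes > B = 3, so hash it first: H(key) = de de, then zero-pad to 3 bytes: K' = de de 00.
K' ⊕ ipad = e8 e8 36.
Inner input = e8 e8 36 ∥ 8f.
Inner hash: even-index sum = 286 mod 256 = 30; odd-index sum = 375 mod 256 = 119 → 1e 77.

1e77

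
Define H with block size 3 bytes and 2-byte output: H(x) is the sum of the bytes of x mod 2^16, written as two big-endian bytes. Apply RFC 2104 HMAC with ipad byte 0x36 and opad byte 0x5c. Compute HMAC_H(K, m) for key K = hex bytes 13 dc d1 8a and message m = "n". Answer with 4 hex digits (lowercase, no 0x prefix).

Key hex bytes 13 dc d1 8a is 4 bytes > B = 3, so hash it first: H(key) = 02 4a, then zero-pad to 3 bytes: K' = 02 4a 00.
K' ⊕ ipad = 34 7c 36.  K' ⊕ opad = 5e 16 5c.
Inner input = (K'⊕ipad) ∥ m = 34 7c 36 ∥ 6e.
Inner hash: sum = 52+124+54+110 = 340 → 01 54.
Outer input = (K'⊕opad) ∥ inner = 5e 16 5c ∥ 01 54.
Outer hash (tag): sum = 94+22+92+1+84 = 293 → 01 25.

0125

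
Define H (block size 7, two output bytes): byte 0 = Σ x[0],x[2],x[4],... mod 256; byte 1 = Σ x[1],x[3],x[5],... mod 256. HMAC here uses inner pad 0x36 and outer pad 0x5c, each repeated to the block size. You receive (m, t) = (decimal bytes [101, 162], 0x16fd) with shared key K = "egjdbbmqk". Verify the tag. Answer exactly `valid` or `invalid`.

Key "egjdbbmqk" = 65 67 6a 64 62 62 6d 71 6b is 9 bytes > B = 7, so hash it first: H(key) = 09 9e, then zero-pad to 7 bytes: K' = 09 9e 00 00 00 00 00.
K' ⊕ ipad = 3f a8 36 36 36 36 36; K' ⊕ opad = 55 c2 5c 5c 5c 5c 5c.
Inner hash: even-index sum = 387 mod 256 = 131; odd-index sum = 377 mod 256 = 121 → 83 79.
Outer hash (recomputed tag): even-index sum = 482 mod 256 = 226; odd-index sum = 509 mod 256 = 253 → e2 fd.
Recomputed tag = e2fd; claimed = 16fd → mismatch.

invalid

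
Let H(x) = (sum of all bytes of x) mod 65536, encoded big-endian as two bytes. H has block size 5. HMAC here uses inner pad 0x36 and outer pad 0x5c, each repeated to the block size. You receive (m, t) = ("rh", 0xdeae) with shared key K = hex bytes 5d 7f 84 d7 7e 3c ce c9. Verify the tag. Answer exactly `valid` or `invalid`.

invalid

Key hex bytes 5d 7f 84 d7 7e 3c ce c9 is 8 bytes > B = 5, so hash it first: H(key) = 04 88, then zero-pad to 5 bytes: K' = 04 88 00 00 00.
K' ⊕ ipad = 32 be 36 36 36; K' ⊕ opad = 58 d4 5c 5c 5c.
Inner hash: sum = 50+190+54+54+54+114+104 = 620 → 02 6c.
Outer hash (recomputed tag): sum = 88+212+92+92+92+2+108 = 686 → 02 ae.
Recomputed tag = 02ae; claimed = deae → mismatch.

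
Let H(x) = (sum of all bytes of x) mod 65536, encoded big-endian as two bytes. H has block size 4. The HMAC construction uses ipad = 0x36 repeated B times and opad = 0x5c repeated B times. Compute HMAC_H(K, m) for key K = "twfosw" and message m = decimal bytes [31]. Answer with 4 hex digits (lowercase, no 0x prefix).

0268

Key "twfosw" = 74 77 66 6f 73 77 is 6 bytes > B = 4, so hash it first: H(key) = 02 aa, then zero-pad to 4 bytes: K' = 02 aa 00 00.
K' ⊕ ipad = 34 9c 36 36.  K' ⊕ opad = 5e f6 5c 5c.
Inner input = (K'⊕ipad) ∥ m = 34 9c 36 36 ∥ 1f.
Inner hash: sum = 52+156+54+54+31 = 347 → 01 5b.
Outer input = (K'⊕opad) ∥ inner = 5e f6 5c 5c ∥ 01 5b.
Outer hash (tag): sum = 94+246+92+92+1+91 = 616 → 02 68.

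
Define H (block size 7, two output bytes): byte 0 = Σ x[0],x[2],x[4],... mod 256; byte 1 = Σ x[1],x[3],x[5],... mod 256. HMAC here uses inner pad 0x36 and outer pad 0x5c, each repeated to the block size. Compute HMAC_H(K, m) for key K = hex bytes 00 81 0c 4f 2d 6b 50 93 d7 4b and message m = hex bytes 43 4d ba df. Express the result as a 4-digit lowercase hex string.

Key hex bytes 00 81 0c 4f 2d 6b 50 93 d7 4b is 10 bytes > B = 7, so hash it first: H(key) = 60 19, then zero-pad to 7 bytes: K' = 60 19 00 00 00 00 00.
K' ⊕ ipad = 56 2f 36 36 36 36 36.  K' ⊕ opad = 3c 45 5c 5c 5c 5c 5c.
Inner input = (K'⊕ipad) ∥ m = 56 2f 36 36 36 36 36 ∥ 43 4d ba df.
Inner hash: even-index sum = 548 mod 256 = 36; odd-index sum = 408 mod 256 = 152 → 24 98.
Outer input = (K'⊕opad) ∥ inner = 3c 45 5c 5c 5c 5c 5c ∥ 24 98.
Outer hash (tag): even-index sum = 488 mod 256 = 232; odd-index sum = 289 mod 256 = 33 → e8 21.

e821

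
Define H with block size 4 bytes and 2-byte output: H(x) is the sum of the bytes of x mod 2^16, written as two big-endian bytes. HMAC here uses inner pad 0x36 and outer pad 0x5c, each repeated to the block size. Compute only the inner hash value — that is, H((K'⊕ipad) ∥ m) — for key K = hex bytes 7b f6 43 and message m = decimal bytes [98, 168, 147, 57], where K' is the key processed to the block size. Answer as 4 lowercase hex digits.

Key hex bytes 7b f6 43 is 3 bytes ≤ B = 4; zero-pad to 4 bytes: K' = 7b f6 43 00.
K' ⊕ ipad = 4d c0 75 36.
Inner input = 4d c0 75 36 ∥ 62 a8 93 39.
Inner hash: sum = 77+192+117+54+98+168+147+57 = 910 → 03 8e.

038e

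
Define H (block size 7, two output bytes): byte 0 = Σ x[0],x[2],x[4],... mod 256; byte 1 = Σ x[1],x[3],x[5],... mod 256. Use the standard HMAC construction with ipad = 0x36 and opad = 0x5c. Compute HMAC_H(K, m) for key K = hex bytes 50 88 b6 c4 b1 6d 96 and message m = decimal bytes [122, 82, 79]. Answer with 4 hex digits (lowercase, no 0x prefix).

Key hex bytes 50 88 b6 c4 b1 6d 96 is exactly B = 7 bytes: K' = 50 88 b6 c4 b1 6d 96.
K' ⊕ ipad = 66 be 80 f2 87 5b a0.  K' ⊕ opad = 0c d4 ea 98 ed 31 ca.
Inner input = (K'⊕ipad) ∥ m = 66 be 80 f2 87 5b a0 ∥ 7a 52 4f.
Inner hash: even-index sum = 607 mod 256 = 95; odd-index sum = 724 mod 256 = 212 → 5f d4.
Outer input = (K'⊕opad) ∥ inner = 0c d4 ea 98 ed 31 ca ∥ 5f d4.
Outer hash (tag): even-index sum = 897 mod 256 = 129; odd-index sum = 508 mod 256 = 252 → 81 fc.

81fc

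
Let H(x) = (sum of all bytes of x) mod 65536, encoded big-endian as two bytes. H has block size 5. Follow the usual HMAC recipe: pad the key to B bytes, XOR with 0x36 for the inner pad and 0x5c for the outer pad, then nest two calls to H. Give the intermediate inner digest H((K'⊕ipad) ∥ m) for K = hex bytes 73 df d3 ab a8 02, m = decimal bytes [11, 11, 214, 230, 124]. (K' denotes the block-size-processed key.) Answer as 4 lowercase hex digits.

0371

Key hex bytes 73 df d3 ab a8 02 is 6 bytes > B = 5, so hash it first: H(key) = 03 7a, then zero-pad to 5 bytes: K' = 03 7a 00 00 00.
K' ⊕ ipad = 35 4c 36 36 36.
Inner input = 35 4c 36 36 36 ∥ 0b 0b d6 e6 7c.
Inner hash: sum = 53+76+54+54+54+11+11+214+230+124 = 881 → 03 71.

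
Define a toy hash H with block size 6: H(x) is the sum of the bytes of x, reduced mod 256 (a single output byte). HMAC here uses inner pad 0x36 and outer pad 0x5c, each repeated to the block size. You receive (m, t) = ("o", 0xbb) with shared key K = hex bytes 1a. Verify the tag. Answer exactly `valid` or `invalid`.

valid

Key hex bytes 1a is 1 byte ≤ B = 6; zero-pad to 6 bytes: K' = 1a 00 00 00 00 00.
K' ⊕ ipad = 2c 36 36 36 36 36; K' ⊕ opad = 46 5c 5c 5c 5c 5c.
Inner hash: sum = 44+54+54+54+54+54+111 = 425; mod 256 = 169 → a9.
Outer hash (recomputed tag): sum = 70+92+92+92+92+92+169 = 699; mod 256 = 187 → bb.
Recomputed tag = bb; claimed = bb → match.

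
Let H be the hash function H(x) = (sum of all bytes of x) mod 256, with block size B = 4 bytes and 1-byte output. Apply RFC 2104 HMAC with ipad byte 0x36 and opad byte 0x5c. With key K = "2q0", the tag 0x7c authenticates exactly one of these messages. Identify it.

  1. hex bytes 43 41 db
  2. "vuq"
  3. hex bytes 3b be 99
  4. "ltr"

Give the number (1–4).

Key "2q0" = 32 71 30 is 3 bytes ≤ B = 4; zero-pad to 4 bytes: K' = 32 71 30 00.
K' ⊕ ipad = 04 47 06 36; K' ⊕ opad = 6e 2d 6c 5c.
m1: inner = H(04 47 06 36 43 41 db) = e6; tag = H(6e 2d 6c 5c e6) = 49
m2: inner = H(04 47 06 36 76 75 71) = e3; tag = H(6e 2d 6c 5c e3) = 46
m3: inner = H(04 47 06 36 3b be 99) = 19; tag = H(6e 2d 6c 5c 19) = 7c ← matches
m4: inner = H(04 47 06 36 6c 74 72) = d9; tag = H(6e 2d 6c 5c d9) = 3c

3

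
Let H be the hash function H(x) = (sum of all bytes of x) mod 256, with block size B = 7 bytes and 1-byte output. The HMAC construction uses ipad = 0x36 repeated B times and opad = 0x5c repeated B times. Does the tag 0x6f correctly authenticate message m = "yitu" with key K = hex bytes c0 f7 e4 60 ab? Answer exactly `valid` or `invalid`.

invalid

Key hex bytes c0 f7 e4 60 ab is 5 bytes ≤ B = 7; zero-pad to 7 bytes: K' = c0 f7 e4 60 ab 00 00.
K' ⊕ ipad = f6 c1 d2 56 9d 36 36; K' ⊕ opad = 9c ab b8 3c f7 5c 5c.
Inner hash: sum = 246+193+210+86+157+54+54+121+105+116+117 = 1459; mod 256 = 179 → b3.
Outer hash (recomputed tag): sum = 156+171+184+60+247+92+92+179 = 1181; mod 256 = 157 → 9d.
Recomputed tag = 9d; claimed = 6f → mismatch.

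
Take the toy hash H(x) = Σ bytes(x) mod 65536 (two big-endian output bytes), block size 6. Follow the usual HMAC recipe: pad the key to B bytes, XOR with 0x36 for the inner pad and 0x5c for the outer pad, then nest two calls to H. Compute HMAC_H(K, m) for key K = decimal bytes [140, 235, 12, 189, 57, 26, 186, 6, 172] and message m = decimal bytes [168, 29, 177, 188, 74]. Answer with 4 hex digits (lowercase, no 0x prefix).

Key decimal bytes [140, 235, 12, 189, 57, 26, 186, 6, 172] = 8c eb 0c bd 39 1a ba 06 ac is 9 bytes > B = 6, so hash it first: H(key) = 03 ff, then zero-pad to 6 bytes: K' = 03 ff 00 00 00 00.
K' ⊕ ipad = 35 c9 36 36 36 36.  K' ⊕ opad = 5f a3 5c 5c 5c 5c.
Inner input = (K'⊕ipad) ∥ m = 35 c9 36 36 36 36 ∥ a8 1d b1 bc 4a.
Inner hash: sum = 53+201+54+54+54+54+168+29+177+188+74 = 1106 → 04 52.
Outer input = (K'⊕opad) ∥ inner = 5f a3 5c 5c 5c 5c ∥ 04 52.
Outer hash (tag): sum = 95+163+92+92+92+92+4+82 = 712 → 02 c8.

02c8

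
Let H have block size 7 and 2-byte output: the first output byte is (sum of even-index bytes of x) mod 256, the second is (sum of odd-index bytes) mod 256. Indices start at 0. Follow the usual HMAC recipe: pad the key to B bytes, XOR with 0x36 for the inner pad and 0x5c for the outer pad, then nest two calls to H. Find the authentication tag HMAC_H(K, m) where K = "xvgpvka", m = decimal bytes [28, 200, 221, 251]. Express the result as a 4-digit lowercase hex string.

Key "xvgpvka" = 78 76 67 70 76 6b 61 is exactly B = 7 bytes: K' = 78 76 67 70 76 6b 61.
K' ⊕ ipad = 4e 40 51 46 40 5d 57.  K' ⊕ opad = 24 2a 3b 2c 2a 37 3d.
Inner input = (K'⊕ipad) ∥ m = 4e 40 51 46 40 5d 57 ∥ 1c c8 dd fb.
Inner hash: even-index sum = 761 mod 256 = 249; odd-index sum = 476 mod 256 = 220 → f9 dc.
Outer input = (K'⊕opad) ∥ inner = 24 2a 3b 2c 2a 37 3d ∥ f9 dc.
Outer hash (tag): even-index sum = 418 mod 256 = 162; odd-index sum = 390 mod 256 = 134 → a2 86.

a286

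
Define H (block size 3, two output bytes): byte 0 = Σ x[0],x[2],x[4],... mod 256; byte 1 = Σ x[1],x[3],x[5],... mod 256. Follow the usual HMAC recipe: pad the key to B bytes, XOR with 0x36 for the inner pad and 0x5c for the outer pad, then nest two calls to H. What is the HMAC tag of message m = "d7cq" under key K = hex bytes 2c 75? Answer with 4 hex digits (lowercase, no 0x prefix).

d621

Key hex bytes 2c 75 is 2 bytes ≤ B = 3; zero-pad to 3 bytes: K' = 2c 75 00.
K' ⊕ ipad = 1a 43 36.  K' ⊕ opad = 70 29 5c.
Inner input = (K'⊕ipad) ∥ m = 1a 43 36 ∥ 64 37 63 71.
Inner hash: even-index sum = 248 mod 256 = 248; odd-index sum = 266 mod 256 = 10 → f8 0a.
Outer input = (K'⊕opad) ∥ inner = 70 29 5c ∥ f8 0a.
Outer hash (tag): even-index sum = 214 mod 256 = 214; odd-index sum = 289 mod 256 = 33 → d6 21.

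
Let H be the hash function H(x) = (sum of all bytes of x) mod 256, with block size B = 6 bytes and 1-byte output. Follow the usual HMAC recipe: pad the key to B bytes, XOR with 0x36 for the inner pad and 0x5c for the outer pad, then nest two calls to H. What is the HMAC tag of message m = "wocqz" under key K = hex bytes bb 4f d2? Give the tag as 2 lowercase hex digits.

Key hex bytes bb 4f d2 is 3 bytes ≤ B = 6; zero-pad to 6 bytes: K' = bb 4f d2 00 00 00.
K' ⊕ ipad = 8d 79 e4 36 36 36.  K' ⊕ opad = e7 13 8e 5c 5c 5c.
Inner input = (K'⊕ipad) ∥ m = 8d 79 e4 36 36 36 ∥ 77 6f 63 71 7a.
Inner hash: sum = 141+121+228+54+54+54+119+111+99+113+122 = 1216; mod 256 = 192 → c0.
Outer input = (K'⊕opad) ∥ inner = e7 13 8e 5c 5c 5c ∥ c0.
Outer hash (tag): sum = 231+19+142+92+92+92+192 = 860; mod 256 = 92 → 5c.

5c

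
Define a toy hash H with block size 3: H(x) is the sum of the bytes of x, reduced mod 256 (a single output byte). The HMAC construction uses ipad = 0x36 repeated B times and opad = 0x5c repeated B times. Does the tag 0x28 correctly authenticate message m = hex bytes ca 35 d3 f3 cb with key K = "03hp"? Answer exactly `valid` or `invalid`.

valid

Key "03hp" = 30 33 68 70 is 4 bytes > B = 3, so hash it first: H(key) = 3b, then zero-pad to 3 bytes: K' = 3b 00 00.
K' ⊕ ipad = 0d 36 36; K' ⊕ opad = 67 5c 5c.
Inner hash: sum = 13+54+54+202+53+211+243+203 = 1033; mod 256 = 9 → 09.
Outer hash (recomputed tag): sum = 103+92+92+9 = 296; mod 256 = 40 → 28.
Recomputed tag = 28; claimed = 28 → match.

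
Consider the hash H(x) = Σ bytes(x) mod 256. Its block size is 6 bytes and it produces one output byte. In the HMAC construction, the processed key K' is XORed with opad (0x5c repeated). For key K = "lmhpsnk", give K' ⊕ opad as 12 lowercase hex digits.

a15c5c5c5c5c

Key "lmhpsnk" = 6c 6d 68 70 73 6e 6b is 7 bytes > B = 6, so hash it first: H(key) = fd, then zero-pad to 6 bytes: K' = fd 00 00 00 00 00.
XOR each byte with 0x5c: fd⊕5c=a1, 00⊕5c=5c, 00⊕5c=5c, 00⊕5c=5c, 00⊕5c=5c, 00⊕5c=5c.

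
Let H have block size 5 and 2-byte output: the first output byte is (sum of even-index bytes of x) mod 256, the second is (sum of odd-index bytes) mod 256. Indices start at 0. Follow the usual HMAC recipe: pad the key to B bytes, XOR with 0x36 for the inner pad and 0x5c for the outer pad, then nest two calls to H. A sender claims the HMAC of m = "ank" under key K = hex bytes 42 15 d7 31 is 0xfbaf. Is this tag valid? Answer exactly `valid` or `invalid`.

valid

Key hex bytes 42 15 d7 31 is 4 bytes ≤ B = 5; zero-pad to 5 bytes: K' = 42 15 d7 31 00.
K' ⊕ ipad = 74 23 e1 07 36; K' ⊕ opad = 1e 49 8b 6d 5c.
Inner hash: even-index sum = 505 mod 256 = 249; odd-index sum = 246 mod 256 = 246 → f9 f6.
Outer hash (recomputed tag): even-index sum = 507 mod 256 = 251; odd-index sum = 431 mod 256 = 175 → fb af.
Recomputed tag = fbaf; claimed = fbaf → match.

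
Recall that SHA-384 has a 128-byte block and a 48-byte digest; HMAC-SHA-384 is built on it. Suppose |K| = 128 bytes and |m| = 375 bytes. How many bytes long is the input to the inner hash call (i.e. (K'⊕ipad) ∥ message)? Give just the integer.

Key is 128 ≤ 128 bytes, zero-padded: |K'| = 128.
Inner input = (K'⊕ipad) ∥ m → 128 + 375 = 503 bytes.

503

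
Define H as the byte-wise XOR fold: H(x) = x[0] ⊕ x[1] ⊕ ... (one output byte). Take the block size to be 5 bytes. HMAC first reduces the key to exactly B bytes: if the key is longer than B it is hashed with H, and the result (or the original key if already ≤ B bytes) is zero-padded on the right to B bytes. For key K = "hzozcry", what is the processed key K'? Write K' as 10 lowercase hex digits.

6f00000000

|K| = 7 > B = 5, so first hash the key.
H(K): XOR 68⊕7a⊕6f⊕7a⊕63⊕72⊕79 = 6f.
Zero-pad H(K) = 6f to 5 bytes: K' = 6f 00 00 00 00.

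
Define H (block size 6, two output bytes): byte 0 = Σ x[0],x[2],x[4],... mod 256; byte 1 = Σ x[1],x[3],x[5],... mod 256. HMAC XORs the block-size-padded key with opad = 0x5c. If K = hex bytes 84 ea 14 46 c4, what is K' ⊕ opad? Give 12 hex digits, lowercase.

d8b6481a985c

Key hex bytes 84 ea 14 46 c4 is 5 bytes ≤ B = 6; zero-pad to 6 bytes: K' = 84 ea 14 46 c4 00.
XOR each byte with 0x5c: 84⊕5c=d8, ea⊕5c=b6, 14⊕5c=48, 46⊕5c=1a, c4⊕5c=98, 00⊕5c=5c.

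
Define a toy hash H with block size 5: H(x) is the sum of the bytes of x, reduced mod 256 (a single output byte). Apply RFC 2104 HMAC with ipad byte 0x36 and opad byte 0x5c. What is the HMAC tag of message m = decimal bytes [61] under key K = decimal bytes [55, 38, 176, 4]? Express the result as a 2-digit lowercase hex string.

c1

Key decimal bytes [55, 38, 176, 4] = 37 26 b0 04 is 4 bytes ≤ B = 5; zero-pad to 5 bytes: K' = 37 26 b0 04 00.
K' ⊕ ipad = 01 10 86 32 36.  K' ⊕ opad = 6b 7a ec 58 5c.
Inner input = (K'⊕ipad) ∥ m = 01 10 86 32 36 ∥ 3d.
Inner hash: sum = 1+16+134+50+54+61 = 316; mod 256 = 60 → 3c.
Outer input = (K'⊕opad) ∥ inner = 6b 7a ec 58 5c ∥ 3c.
Outer hash (tag): sum = 107+122+236+88+92+60 = 705; mod 256 = 193 → c1.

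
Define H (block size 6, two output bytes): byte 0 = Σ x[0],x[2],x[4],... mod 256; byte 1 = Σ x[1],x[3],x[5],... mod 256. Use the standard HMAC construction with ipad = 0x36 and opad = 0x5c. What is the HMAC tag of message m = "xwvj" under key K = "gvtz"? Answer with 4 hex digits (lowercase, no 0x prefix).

764f

Key "gvtz" = 67 76 74 7a is 4 bytes ≤ B = 6; zero-pad to 6 bytes: K' = 67 76 74 7a 00 00.
K' ⊕ ipad = 51 40 42 4c 36 36.  K' ⊕ opad = 3b 2a 28 26 5c 5c.
Inner input = (K'⊕ipad) ∥ m = 51 40 42 4c 36 36 ∥ 78 77 76 6a.
Inner hash: even-index sum = 439 mod 256 = 183; odd-index sum = 419 mod 256 = 163 → b7 a3.
Outer input = (K'⊕opad) ∥ inner = 3b 2a 28 26 5c 5c ∥ b7 a3.
Outer hash (tag): even-index sum = 374 mod 256 = 118; odd-index sum = 335 mod 256 = 79 → 76 4f.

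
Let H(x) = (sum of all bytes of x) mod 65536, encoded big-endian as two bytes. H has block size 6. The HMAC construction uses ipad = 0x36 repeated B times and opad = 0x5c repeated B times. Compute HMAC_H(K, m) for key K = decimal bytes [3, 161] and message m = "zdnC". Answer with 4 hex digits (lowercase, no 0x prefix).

0302

Key decimal bytes [3, 161] = 03 a1 is 2 bytes ≤ B = 6; zero-pad to 6 bytes: K' = 03 a1 00 00 00 00.
K' ⊕ ipad = 35 97 36 36 36 36.  K' ⊕ opad = 5f fd 5c 5c 5c 5c.
Inner input = (K'⊕ipad) ∥ m = 35 97 36 36 36 36 ∥ 7a 64 6e 43.
Inner hash: sum = 53+151+54+54+54+54+122+100+110+67 = 819 → 03 33.
Outer input = (K'⊕opad) ∥ inner = 5f fd 5c 5c 5c 5c ∥ 03 33.
Outer hash (tag): sum = 95+253+92+92+92+92+3+51 = 770 → 03 02.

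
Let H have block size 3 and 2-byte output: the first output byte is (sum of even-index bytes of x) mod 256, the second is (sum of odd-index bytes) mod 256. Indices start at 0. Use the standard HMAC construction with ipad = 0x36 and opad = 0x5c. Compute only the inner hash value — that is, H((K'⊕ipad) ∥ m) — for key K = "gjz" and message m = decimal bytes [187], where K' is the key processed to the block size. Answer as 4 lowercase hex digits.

9d17

Key "gjz" = 67 6a 7a is exactly B = 3 bytes: K' = 67 6a 7a.
K' ⊕ ipad = 51 5c 4c.
Inner input = 51 5c 4c ∥ bb.
Inner hash: even-index sum = 157 mod 256 = 157; odd-index sum = 279 mod 256 = 23 → 9d 17.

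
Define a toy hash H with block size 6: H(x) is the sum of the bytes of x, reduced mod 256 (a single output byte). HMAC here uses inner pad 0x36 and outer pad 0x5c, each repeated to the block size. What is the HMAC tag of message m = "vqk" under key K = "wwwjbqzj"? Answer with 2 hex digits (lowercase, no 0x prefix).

Key "wwwjbqzj" = 77 77 77 6a 62 71 7a 6a is 8 bytes > B = 6, so hash it first: H(key) = 86, then zero-pad to 6 bytes: K' = 86 00 00 00 00 00.
K' ⊕ ipad = b0 36 36 36 36 36.  K' ⊕ opad = da 5c 5c 5c 5c 5c.
Inner input = (K'⊕ipad) ∥ m = b0 36 36 36 36 36 ∥ 76 71 6b.
Inner hash: sum = 176+54+54+54+54+54+118+113+107 = 784; mod 256 = 16 → 10.
Outer input = (K'⊕opad) ∥ inner = da 5c 5c 5c 5c 5c ∥ 10.
Outer hash (tag): sum = 218+92+92+92+92+92+16 = 694; mod 256 = 182 → b6.

b6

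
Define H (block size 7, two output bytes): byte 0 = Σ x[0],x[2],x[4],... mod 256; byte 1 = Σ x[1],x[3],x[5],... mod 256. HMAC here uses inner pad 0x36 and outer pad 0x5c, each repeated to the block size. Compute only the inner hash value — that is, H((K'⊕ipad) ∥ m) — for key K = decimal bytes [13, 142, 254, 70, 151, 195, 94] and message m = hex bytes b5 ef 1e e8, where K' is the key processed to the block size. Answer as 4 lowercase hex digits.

Key decimal bytes [13, 142, 254, 70, 151, 195, 94] = 0d 8e fe 46 97 c3 5e is exactly B = 7 bytes: K' = 0d 8e fe 46 97 c3 5e.
K' ⊕ ipad = 3b b8 c8 70 a1 f5 68.
Inner input = 3b b8 c8 70 a1 f5 68 ∥ b5 ef 1e e8.
Inner hash: even-index sum = 995 mod 256 = 227; odd-index sum = 752 mod 256 = 240 → e3 f0.

e3f0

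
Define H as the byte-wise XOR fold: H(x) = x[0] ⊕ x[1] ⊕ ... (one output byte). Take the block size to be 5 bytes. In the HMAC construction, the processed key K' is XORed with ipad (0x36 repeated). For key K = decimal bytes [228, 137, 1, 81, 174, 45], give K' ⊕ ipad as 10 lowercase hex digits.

Key decimal bytes [228, 137, 1, 81, 174, 45] = e4 89 01 51 ae 2d is 6 bytes > B = 5, so hash it first: H(key) = be, then zero-pad to 5 bytes: K' = be 00 00 00 00.
XOR each byte with 0x36: be⊕36=88, 00⊕36=36, 00⊕36=36, 00⊕36=36, 00⊕36=36.

8836363636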